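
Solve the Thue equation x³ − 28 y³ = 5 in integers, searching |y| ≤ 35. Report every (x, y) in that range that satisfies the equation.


The equation is x³ - 28y³ = 5. For fixed y, x³ = 28·y³ + 5, so a solution requires the RHS to be a perfect cube.
Strategy: iterate y from -35 to 35, compute RHS = 28·y³ + 5, and check whether it is a (positive or negative) perfect cube.
Check small values of y:
  y = 0: RHS = 5 is not a perfect cube.
  y = 1: RHS = 33 is not a perfect cube.
  y = -1: RHS = -23 is not a perfect cube.
  y = 2: RHS = 229 is not a perfect cube.
  y = -2: RHS = -219 is not a perfect cube.
  y = 3: RHS = 761 is not a perfect cube.
  y = -3: RHS = -751 is not a perfect cube.
Continuing the search up to |y| = 35 finds no solutions either.
No (x, y) in the scanned range satisfies the equation.

No integer solutions with |y| ≤ 35.


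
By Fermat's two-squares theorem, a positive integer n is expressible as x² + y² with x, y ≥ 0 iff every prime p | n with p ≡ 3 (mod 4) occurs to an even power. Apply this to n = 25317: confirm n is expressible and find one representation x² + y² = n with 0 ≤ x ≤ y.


Step 1: Factor n = 25317 = 3^2 · 29 · 97.
Step 2: Check the mod-4 condition on each prime factor: 3 ≡ 3 (mod 4), exponent 2 (must be even); 29 ≡ 1 (mod 4), exponent 1; 97 ≡ 1 (mod 4), exponent 1.
All primes ≡ 3 (mod 4) appear to even exponent (or don't appear), so by the two-squares theorem n IS expressible as a sum of two squares.
Step 3: Build a representation. Group n = k² · m with k = 3 and m = 29 · 97 = 2813 (a product of primes ≡ 1 (mod 4)); a representation of m scales to one of n via (k·x)² + (k·y)² = k²(x² + y²). Each prime p ≡ 1 (mod 4) is itself a sum of two squares; find a² by testing p − a² for a perfect square:
  29: 29 − 1² = 28, 29 − 2² = 25 = 5² ⇒ 29 = 2² + 5².
  97: 97 − 1² = 96, 97 − 2² = 93, 97 − 3² = 88, 97 − 4² = 81 = 9² ⇒ 97 = 4² + 9².
  Combine using the Brahmagupta–Fibonacci identity (a² + b²)(c² + d²) = (ac − bd)² + (ad + bc)² = (ac + bd)² + (ad − bc)²:
  29 · 97 = 2813: from (2² + 5²)(4² + 9²), take (2·4 − 5·9, 2·9 + 5·4) = (8 − 45, 18 + 20) = (-37, 38); dropping signs (only squares matter) gives (37, 38); check 37² + 38² = 1369 + 1444 = 2813 ✓.
  Scale by k = 3: (3·37, 3·38) = (111, 114).
Step 4: Order so x ≤ y and verify: 111² + 114² = 12321 + 12996 = 25317 = n. ✓

n = 25317 = 111² + 114² (one valid representation with x ≤ y).


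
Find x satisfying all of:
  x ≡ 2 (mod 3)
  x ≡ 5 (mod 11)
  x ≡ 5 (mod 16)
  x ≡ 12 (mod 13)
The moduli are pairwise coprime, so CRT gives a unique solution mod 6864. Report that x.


Product of moduli M = 3 · 11 · 16 · 13 = 6864.
Merge one congruence at a time:
  Start: x ≡ 2 (mod 3).
  Combine with x ≡ 5 (mod 11); new modulus lcm = 33.
    Write x = 2 + 3·t and substitute into x ≡ 5 (mod 11): 3·t ≡ 5 − 2 = 3 (mod 11).
    The inverse of 3 mod 11 is 4 (since 3·4 = 12 = 1·11 + 1), so t ≡ 4·3 = 12 ≡ 1 (mod 11).
    Then x = 2 + 3·1 = 5, valid modulo lcm(3, 11) = 33: x ≡ 5 (mod 33).
  Combine with x ≡ 5 (mod 16); new modulus lcm = 528.
    Write x = 5 + 33·t and substitute into x ≡ 5 (mod 16): 33·t ≡ 5 − 5 = 0 (mod 16).
    Reduce coefficients mod 16: 1·t ≡ 0 (mod 16).
    So t ≡ 0 (mod 16).
    Then x = 5 + 33·0 = 5, valid modulo lcm(33, 16) = 528: x ≡ 5 (mod 528).
  Combine with x ≡ 12 (mod 13); new modulus lcm = 6864.
    Write x = 5 + 528·t and substitute into x ≡ 12 (mod 13): 528·t ≡ 12 − 5 = 7 (mod 13).
    Reduce coefficients mod 13: 8·t ≡ 7 (mod 13).
    The inverse of 8 mod 13 is 5 (since 8·5 = 40 = 3·13 + 1), so t ≡ 5·7 = 35 ≡ 9 (mod 13).
    Then x = 5 + 528·9 = 4757, valid modulo lcm(528, 13) = 6864: x ≡ 4757 (mod 6864).
Verify against each original: 4757 mod 3 = 2, 4757 mod 11 = 5, 4757 mod 16 = 5, 4757 mod 13 = 12.

x ≡ 4757 (mod 6864).


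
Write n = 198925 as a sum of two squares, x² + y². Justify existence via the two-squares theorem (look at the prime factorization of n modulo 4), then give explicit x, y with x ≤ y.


Step 1: Factor n = 198925 = 5^2 · 73 · 109.
Step 2: Check the mod-4 condition on each prime factor: 5 ≡ 1 (mod 4), exponent 2; 73 ≡ 1 (mod 4), exponent 1; 109 ≡ 1 (mod 4), exponent 1.
All primes ≡ 3 (mod 4) appear to even exponent (or don't appear), so by the two-squares theorem n IS expressible as a sum of two squares.
Step 3: Build a representation. Group n = k² · m with k = 5 and m = 73 · 109 = 7957 (a product of primes ≡ 1 (mod 4)); a representation of m scales to one of n via (k·x)² + (k·y)² = k²(x² + y²). Each prime p ≡ 1 (mod 4) is itself a sum of two squares; find a² by testing p − a² for a perfect square:
  73: 73 − 1² = 72, 73 − 2² = 69, 73 − 3² = 64 = 8² ⇒ 73 = 3² + 8².
  109: 109 − 1² = 108, 109 − 2² = 105, 109 − 3² = 100 = 10² ⇒ 109 = 3² + 10².
  Combine using the Brahmagupta–Fibonacci identity (a² + b²)(c² + d²) = (ac − bd)² + (ad + bc)² = (ac + bd)² + (ad − bc)²:
  73 · 109 = 7957: from (3² + 8²)(3² + 10²), take (3·3 − 8·10, 3·10 + 8·3) = (9 − 80, 30 + 24) = (-71, 54); dropping signs (only squares matter) gives (71, 54); check 71² + 54² = 5041 + 2916 = 7957 ✓.
  Scale by k = 5: (5·71, 5·54) = (355, 270).
Step 4: Order so x ≤ y and verify: 270² + 355² = 72900 + 126025 = 198925 = n. ✓

n = 198925 = 270² + 355² (one valid representation with x ≤ y).


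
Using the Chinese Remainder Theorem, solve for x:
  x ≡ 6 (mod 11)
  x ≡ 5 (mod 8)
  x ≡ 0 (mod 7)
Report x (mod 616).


Moduli 11, 8, 7 are pairwise coprime; by CRT there is a unique solution modulo M = 11 · 8 · 7 = 616.
Solve pairwise, accumulating the modulus:
  Start with x ≡ 6 (mod 11).
  Combine with x ≡ 5 (mod 8): since gcd(11, 8) = 1, we get a unique residue mod 88.
    Write x = 6 + 11·t and substitute into x ≡ 5 (mod 8): 11·t ≡ 5 − 6 = -1 (mod 8).
    Reduce coefficients mod 8: 3·t ≡ 7 (mod 8).
    The inverse of 3 mod 8 is 3 (since 3·3 = 9 = 1·8 + 1), so t ≡ 3·7 = 21 ≡ 5 (mod 8).
    Then x = 6 + 11·5 = 61, valid modulo lcm(11, 8) = 88: x ≡ 61 (mod 88).
  Combine with x ≡ 0 (mod 7): since gcd(88, 7) = 1, we get a unique residue mod 616.
    Write x = 61 + 88·t and substitute into x ≡ 0 (mod 7): 88·t ≡ 0 − 61 = -61 (mod 7).
    Reduce coefficients mod 7: 4·t ≡ 2 (mod 7).
    The inverse of 4 mod 7 is 2 (since 4·2 = 8 = 1·7 + 1), so t ≡ 2·2 = 4 ≡ 4 (mod 7).
    Then x = 61 + 88·4 = 413, valid modulo lcm(88, 7) = 616: x ≡ 413 (mod 616).
Verify: 413 mod 11 = 6 ✓, 413 mod 8 = 5 ✓, 413 mod 7 = 0 ✓.

x ≡ 413 (mod 616).


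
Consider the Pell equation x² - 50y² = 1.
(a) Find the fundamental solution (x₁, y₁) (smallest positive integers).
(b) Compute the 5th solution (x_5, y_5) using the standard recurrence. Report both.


Step 1: Find the fundamental solution (x₁, y₁) of x² - 50y² = 1.
  Expand √50 as a continued fraction. a₀ = ⌊√50⌋ = 7; iterate m_{k+1} = d_k·a_k − m_k, d_{k+1} = (50 − m_{k+1}²)/d_k, a_{k+1} = ⌊(a₀ + m_{k+1})/d_{k+1}⌋ (starting m₀ = 0, d₀ = 1), with convergents p_k = a_k·p_{k-1} + p_{k-2}, q_k = a_k·q_{k-1} + q_{k-2} (p₋₁ = 1, q₋₁ = 0):
  k = 0: a₀ = 7; p₀/q₀ = 7/1; p₀² − 50·q₀² = 49 − 50 = -1.
  k = 1: m = 7, d = 1, a = ⌊(7 + 7)/1⌋ = 14; p/q = (14·7 + 1)/(14·1 + 0) = 99/14; p² − 50·q² = 9801 − 9800 = 1.
  The first convergent with p² − 50·q² = 1 gives the fundamental solution (x₁, y₁) = (99, 14).
Step 2: Apply the recurrence (x_{n+1}, y_{n+1}) = (x₁x_n + 50y₁y_n, x₁y_n + y₁x_n) repeatedly.
  From (x_1, y_1) = (99, 14): x_2 = 99·99 + 50·14·14 = 19601; y_2 = 99·14 + 14·99 = 2772.
  From (x_2, y_2) = (19601, 2772): x_3 = 99·19601 + 50·14·2772 = 3880899; y_3 = 99·2772 + 14·19601 = 548842.
  From (x_3, y_3) = (3880899, 548842): x_4 = 99·3880899 + 50·14·548842 = 768398401; y_4 = 99·548842 + 14·3880899 = 108667944.
  From (x_4, y_4) = (768398401, 108667944): x_5 = 99·768398401 + 50·14·108667944 = 152139002499; y_5 = 99·108667944 + 14·768398401 = 21515704070.
Step 3: Verify x_5² - 50·y_5² = 23146276081390728245001 - 23146276081390728245000 = 1 (should be 1). ✓

(x_1, y_1) = (99, 14); (x_5, y_5) = (152139002499, 21515704070).


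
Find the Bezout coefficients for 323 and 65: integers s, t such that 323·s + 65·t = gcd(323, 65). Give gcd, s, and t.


Euclidean algorithm on (323, 65) — divide until remainder is 0:
  323 = 4 · 65 + 63
  65 = 1 · 63 + 2
  63 = 31 · 2 + 1
  2 = 2 · 1 + 0
gcd(323, 65) = 1.
Track Bezout coefficients alongside the remainders: start with r₀ = 323 = a·1 + b·0 (s = 1, t = 0) and r₁ = 65 = a·0 + b·1 (s = 0, t = 1); each new remainder r_{k+1} = r_{k-1} − q_k·r_k inherits s_{k+1} = s_{k-1} − q_k·s_k, t_{k+1} = t_{k-1} − q_k·t_k, so r_k = a·s_k + b·t_k at every step:
  q = 4: r = 63, s = 1 − 4·0 = 1, t = 0 − 4·1 = -4  (check: 323·1 + 65·(-4) = 63)
  q = 1: r = 2, s = 0 − 1·1 = -1, t = 1 − 1·(-4) = 5  (check: 323·(-1) + 65·5 = 2)
  q = 31: r = 1, s = 1 − 31·(-1) = 32, t = -4 − 31·5 = -159  (check: 323·32 + 65·(-159) = 1)
The row with r = 1 (the gcd) gives the Bezout coefficients s = 32, t = -159.
Result: 323 · (32) + 65 · (-159) = 1.

gcd(323, 65) = 1; s = 32, t = -159 (check: 323·32 + 65·(-159) = 1).


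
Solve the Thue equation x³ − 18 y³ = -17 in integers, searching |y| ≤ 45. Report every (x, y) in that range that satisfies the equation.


The equation is x³ - 18y³ = -17. For fixed y, x³ = 18·y³ − 17, so a solution requires the RHS to be a perfect cube.
Strategy: iterate y from -45 to 45, compute RHS = 18·y³ − 17, and check whether it is a (positive or negative) perfect cube.
Check small values of y:
  y = 0: RHS = -17 is not a perfect cube.
  y = 1: RHS = 1 = (1)³ ⇒ x = 1 works.
  y = -1: RHS = -35 is not a perfect cube.
  y = 2: RHS = 127 is not a perfect cube.
  y = -2: RHS = -161 is not a perfect cube.
  y = 3: RHS = 469 is not a perfect cube.
  y = -3: RHS = -503 is not a perfect cube.
Continuing the search up to |y| = 45 finds no further solutions beyond those listed.
Collected solutions: (1, 1).

Solutions (with |y| ≤ 45): (1, 1).


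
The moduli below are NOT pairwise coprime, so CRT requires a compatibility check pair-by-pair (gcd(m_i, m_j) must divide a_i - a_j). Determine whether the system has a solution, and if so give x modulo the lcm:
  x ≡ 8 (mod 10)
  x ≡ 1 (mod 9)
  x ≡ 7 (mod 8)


Moduli 10, 9, 8 are not pairwise coprime, so CRT works modulo lcm(m_i) when all pairwise compatibility conditions hold.
Pairwise compatibility: gcd(m_i, m_j) must divide a_i - a_j for every pair.
Merge one congruence at a time:
  Start: x ≡ 8 (mod 10).
  Combine with x ≡ 1 (mod 9): gcd(10, 9) = 1; 1 - 8 = -7, which IS divisible by 1, so compatible.
    Write x = 8 + 10·t and substitute into x ≡ 1 (mod 9): 10·t ≡ 1 − 8 = -7 (mod 9).
    Reduce coefficients mod 9: 1·t ≡ 2 (mod 9).
    So t ≡ 2 (mod 9).
    Then x = 8 + 10·2 = 28, valid modulo lcm(10, 9) = 90: x ≡ 28 (mod 90).
  Combine with x ≡ 7 (mod 8): gcd(90, 8) = 2, and 7 - 28 = -21 is NOT divisible by 2.
    ⇒ system is inconsistent (no integer solution).

No solution (the system is inconsistent).


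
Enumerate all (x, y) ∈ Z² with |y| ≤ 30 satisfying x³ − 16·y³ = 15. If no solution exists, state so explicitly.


The equation is x³ - 16y³ = 15. For fixed y, x³ = 16·y³ + 15, so a solution requires the RHS to be a perfect cube.
Strategy: iterate y from -30 to 30, compute RHS = 16·y³ + 15, and check whether it is a (positive or negative) perfect cube.
Check small values of y:
  y = 0: RHS = 15 is not a perfect cube.
  y = 1: RHS = 31 is not a perfect cube.
  y = -1: RHS = -1 = (-1)³ ⇒ x = -1 works.
  y = 2: RHS = 143 is not a perfect cube.
  y = -2: RHS = -113 is not a perfect cube.
  y = 3: RHS = 447 is not a perfect cube.
  y = -3: RHS = -417 is not a perfect cube.
Continuing the search up to |y| = 30 finds no further solutions beyond those listed.
Collected solutions: (-1, -1).

Solutions (with |y| ≤ 30): (-1, -1).


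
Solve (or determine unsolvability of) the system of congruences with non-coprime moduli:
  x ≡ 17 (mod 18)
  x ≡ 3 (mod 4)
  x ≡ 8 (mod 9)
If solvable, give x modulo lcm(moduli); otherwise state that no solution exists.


Moduli 18, 4, 9 are not pairwise coprime, so CRT works modulo lcm(m_i) when all pairwise compatibility conditions hold.
Pairwise compatibility: gcd(m_i, m_j) must divide a_i - a_j for every pair.
Merge one congruence at a time:
  Start: x ≡ 17 (mod 18).
  Combine with x ≡ 3 (mod 4): gcd(18, 4) = 2; 3 - 17 = -14, which IS divisible by 2, so compatible.
    Write x = 17 + 18·t and substitute into x ≡ 3 (mod 4): 18·t ≡ 3 − 17 = -14 (mod 4).
    Divide the congruence (and modulus) by g = 2: 9·t ≡ -7 (mod 2).
    Reduce coefficients mod 2: 1·t ≡ 1 (mod 2).
    So t ≡ 1 (mod 2).
    Then x = 17 + 18·1 = 35, valid modulo lcm(18, 4) = 36: x ≡ 35 (mod 36).
  Combine with x ≡ 8 (mod 9): gcd(36, 9) = 9; 8 - 35 = -27, which IS divisible by 9, so compatible.
    Write x = 35 + 36·t and substitute into x ≡ 8 (mod 9): 36·t ≡ 8 − 35 = -27 (mod 9).
    Divide the congruence (and modulus) by g = 9: 4·t ≡ -3 (mod 1).
    Modulo 1 every t works; take t = 0.
    Then x = 35 + 36·0 = 35, valid modulo lcm(36, 9) = 36: x ≡ 35 (mod 36).
Verify: 35 mod 18 = 17, 35 mod 4 = 3, 35 mod 9 = 8.

x ≡ 35 (mod 36).


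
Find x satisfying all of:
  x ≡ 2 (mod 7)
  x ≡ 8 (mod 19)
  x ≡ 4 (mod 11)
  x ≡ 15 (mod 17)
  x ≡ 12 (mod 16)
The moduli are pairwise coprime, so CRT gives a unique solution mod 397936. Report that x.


Product of moduli M = 7 · 19 · 11 · 17 · 16 = 397936.
Merge one congruence at a time:
  Start: x ≡ 2 (mod 7).
  Combine with x ≡ 8 (mod 19); new modulus lcm = 133.
    Write x = 2 + 7·t and substitute into x ≡ 8 (mod 19): 7·t ≡ 8 − 2 = 6 (mod 19).
    The inverse of 7 mod 19 is 11 (since 7·11 = 77 = 4·19 + 1), so t ≡ 11·6 = 66 ≡ 9 (mod 19).
    Then x = 2 + 7·9 = 65, valid modulo lcm(7, 19) = 133: x ≡ 65 (mod 133).
  Combine with x ≡ 4 (mod 11); new modulus lcm = 1463.
    Write x = 65 + 133·t and substitute into x ≡ 4 (mod 11): 133·t ≡ 4 − 65 = -61 (mod 11).
    Reduce coefficients mod 11: 1·t ≡ 5 (mod 11).
    So t ≡ 5 (mod 11).
    Then x = 65 + 133·5 = 730, valid modulo lcm(133, 11) = 1463: x ≡ 730 (mod 1463).
  Combine with x ≡ 15 (mod 17); new modulus lcm = 24871.
    Write x = 730 + 1463·t and substitute into x ≡ 15 (mod 17): 1463·t ≡ 15 − 730 = -715 (mod 17).
    Reduce coefficients mod 17: 1·t ≡ 16 (mod 17).
    So t ≡ 16 (mod 17).
    Then x = 730 + 1463·16 = 24138, valid modulo lcm(1463, 17) = 24871: x ≡ 24138 (mod 24871).
  Combine with x ≡ 12 (mod 16); new modulus lcm = 397936.
    Write x = 24138 + 24871·t and substitute into x ≡ 12 (mod 16): 24871·t ≡ 12 − 24138 = -24126 (mod 16).
    Reduce coefficients mod 16: 7·t ≡ 2 (mod 16).
    The inverse of 7 mod 16 is 7 (since 7·7 = 49 = 3·16 + 1), so t ≡ 7·2 = 14 ≡ 14 (mod 16).
    Then x = 24138 + 24871·14 = 372332, valid modulo lcm(24871, 16) = 397936: x ≡ 372332 (mod 397936).
Verify against each original: 372332 mod 7 = 2, 372332 mod 19 = 8, 372332 mod 11 = 4, 372332 mod 17 = 15, 372332 mod 16 = 12.

x ≡ 372332 (mod 397936).


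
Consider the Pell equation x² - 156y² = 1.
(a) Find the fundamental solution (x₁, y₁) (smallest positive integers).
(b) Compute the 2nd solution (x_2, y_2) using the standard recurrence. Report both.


Step 1: Find the fundamental solution (x₁, y₁) of x² - 156y² = 1.
  Expand √156 as a continued fraction. a₀ = ⌊√156⌋ = 12; iterate m_{k+1} = d_k·a_k − m_k, d_{k+1} = (156 − m_{k+1}²)/d_k, a_{k+1} = ⌊(a₀ + m_{k+1})/d_{k+1}⌋ (starting m₀ = 0, d₀ = 1), with convergents p_k = a_k·p_{k-1} + p_{k-2}, q_k = a_k·q_{k-1} + q_{k-2} (p₋₁ = 1, q₋₁ = 0):
  k = 0: a₀ = 12; p₀/q₀ = 12/1; p₀² − 156·q₀² = 144 − 156 = -12.
  k = 1: m = 12, d = 12, a = ⌊(12 + 12)/12⌋ = 2; p/q = (2·12 + 1)/(2·1 + 0) = 25/2; p² − 156·q² = 625 − 624 = 1.
  The first convergent with p² − 156·q² = 1 gives the fundamental solution (x₁, y₁) = (25, 2).
Step 2: Apply the recurrence (x_{n+1}, y_{n+1}) = (x₁x_n + 156y₁y_n, x₁y_n + y₁x_n) repeatedly.
  From (x_1, y_1) = (25, 2): x_2 = 25·25 + 156·2·2 = 1249; y_2 = 25·2 + 2·25 = 100.
Step 3: Verify x_2² - 156·y_2² = 1560001 - 1560000 = 1 (should be 1). ✓

(x_1, y_1) = (25, 2); (x_2, y_2) = (1249, 100).


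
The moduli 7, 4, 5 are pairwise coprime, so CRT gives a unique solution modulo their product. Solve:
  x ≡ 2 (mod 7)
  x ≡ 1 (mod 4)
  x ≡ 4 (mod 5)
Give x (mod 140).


Moduli 7, 4, 5 are pairwise coprime; by CRT there is a unique solution modulo M = 7 · 4 · 5 = 140.
Solve pairwise, accumulating the modulus:
  Start with x ≡ 2 (mod 7).
  Combine with x ≡ 1 (mod 4): since gcd(7, 4) = 1, we get a unique residue mod 28.
    Write x = 2 + 7·t and substitute into x ≡ 1 (mod 4): 7·t ≡ 1 − 2 = -1 (mod 4).
    Reduce coefficients mod 4: 3·t ≡ 3 (mod 4).
    The inverse of 3 mod 4 is 3 (since 3·3 = 9 = 2·4 + 1), so t ≡ 3·3 = 9 ≡ 1 (mod 4).
    Then x = 2 + 7·1 = 9, valid modulo lcm(7, 4) = 28: x ≡ 9 (mod 28).
  Combine with x ≡ 4 (mod 5): since gcd(28, 5) = 1, we get a unique residue mod 140.
    Write x = 9 + 28·t and substitute into x ≡ 4 (mod 5): 28·t ≡ 4 − 9 = -5 (mod 5).
    Reduce coefficients mod 5: 3·t ≡ 0 (mod 5).
    The inverse of 3 mod 5 is 2 (since 3·2 = 6 = 1·5 + 1), so t ≡ 2·0 = 0 ≡ 0 (mod 5).
    Then x = 9 + 28·0 = 9, valid modulo lcm(28, 5) = 140: x ≡ 9 (mod 140).
Verify: 9 mod 7 = 2 ✓, 9 mod 4 = 1 ✓, 9 mod 5 = 4 ✓.

x ≡ 9 (mod 140).


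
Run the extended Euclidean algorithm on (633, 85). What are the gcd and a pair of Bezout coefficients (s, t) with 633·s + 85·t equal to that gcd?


Euclidean algorithm on (633, 85) — divide until remainder is 0:
  633 = 7 · 85 + 38
  85 = 2 · 38 + 9
  38 = 4 · 9 + 2
  9 = 4 · 2 + 1
  2 = 2 · 1 + 0
gcd(633, 85) = 1.
Track Bezout coefficients alongside the remainders: start with r₀ = 633 = a·1 + b·0 (s = 1, t = 0) and r₁ = 85 = a·0 + b·1 (s = 0, t = 1); each new remainder r_{k+1} = r_{k-1} − q_k·r_k inherits s_{k+1} = s_{k-1} − q_k·s_k, t_{k+1} = t_{k-1} − q_k·t_k, so r_k = a·s_k + b·t_k at every step:
  q = 7: r = 38, s = 1 − 7·0 = 1, t = 0 − 7·1 = -7  (check: 633·1 + 85·(-7) = 38)
  q = 2: r = 9, s = 0 − 2·1 = -2, t = 1 − 2·(-7) = 15  (check: 633·(-2) + 85·15 = 9)
  q = 4: r = 2, s = 1 − 4·(-2) = 9, t = -7 − 4·15 = -67  (check: 633·9 + 85·(-67) = 2)
  q = 4: r = 1, s = -2 − 4·9 = -38, t = 15 − 4·(-67) = 283  (check: 633·(-38) + 85·283 = 1)
The row with r = 1 (the gcd) gives the Bezout coefficients s = -38, t = 283.
Result: 633 · (-38) + 85 · (283) = 1.

gcd(633, 85) = 1; s = -38, t = 283 (check: 633·(-38) + 85·283 = 1).


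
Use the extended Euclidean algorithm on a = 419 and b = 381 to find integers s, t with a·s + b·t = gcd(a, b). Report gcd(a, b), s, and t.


Euclidean algorithm on (419, 381) — divide until remainder is 0:
  419 = 1 · 381 + 38
  381 = 10 · 38 + 1
  38 = 38 · 1 + 0
gcd(419, 381) = 1.
Track Bezout coefficients alongside the remainders: start with r₀ = 419 = a·1 + b·0 (s = 1, t = 0) and r₁ = 381 = a·0 + b·1 (s = 0, t = 1); each new remainder r_{k+1} = r_{k-1} − q_k·r_k inherits s_{k+1} = s_{k-1} − q_k·s_k, t_{k+1} = t_{k-1} − q_k·t_k, so r_k = a·s_k + b·t_k at every step:
  q = 1: r = 38, s = 1 − 1·0 = 1, t = 0 − 1·1 = -1  (check: 419·1 + 381·(-1) = 38)
  q = 10: r = 1, s = 0 − 10·1 = -10, t = 1 − 10·(-1) = 11  (check: 419·(-10) + 381·11 = 1)
The row with r = 1 (the gcd) gives the Bezout coefficients s = -10, t = 11.
Result: 419 · (-10) + 381 · (11) = 1.

gcd(419, 381) = 1; s = -10, t = 11 (check: 419·(-10) + 381·11 = 1).


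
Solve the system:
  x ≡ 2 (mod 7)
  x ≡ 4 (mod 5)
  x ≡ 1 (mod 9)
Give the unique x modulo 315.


Moduli 7, 5, 9 are pairwise coprime; by CRT there is a unique solution modulo M = 7 · 5 · 9 = 315.
Solve pairwise, accumulating the modulus:
  Start with x ≡ 2 (mod 7).
  Combine with x ≡ 4 (mod 5): since gcd(7, 5) = 1, we get a unique residue mod 35.
    Write x = 2 + 7·t and substitute into x ≡ 4 (mod 5): 7·t ≡ 4 − 2 = 2 (mod 5).
    Reduce coefficients mod 5: 2·t ≡ 2 (mod 5).
    The inverse of 2 mod 5 is 3 (since 2·3 = 6 = 1·5 + 1), so t ≡ 3·2 = 6 ≡ 1 (mod 5).
    Then x = 2 + 7·1 = 9, valid modulo lcm(7, 5) = 35: x ≡ 9 (mod 35).
  Combine with x ≡ 1 (mod 9): since gcd(35, 9) = 1, we get a unique residue mod 315.
    Write x = 9 + 35·t and substitute into x ≡ 1 (mod 9): 35·t ≡ 1 − 9 = -8 (mod 9).
    Reduce coefficients mod 9: 8·t ≡ 1 (mod 9).
    The inverse of 8 mod 9 is 8 (since 8·8 = 64 = 7·9 + 1), so t ≡ 8·1 = 8 ≡ 8 (mod 9).
    Then x = 9 + 35·8 = 289, valid modulo lcm(35, 9) = 315: x ≡ 289 (mod 315).
Verify: 289 mod 7 = 2 ✓, 289 mod 5 = 4 ✓, 289 mod 9 = 1 ✓.

x ≡ 289 (mod 315).


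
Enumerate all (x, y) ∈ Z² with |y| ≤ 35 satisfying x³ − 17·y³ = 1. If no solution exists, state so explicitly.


The equation is x³ - 17y³ = 1. For fixed y, x³ = 17·y³ + 1, so a solution requires the RHS to be a perfect cube.
Strategy: iterate y from -35 to 35, compute RHS = 17·y³ + 1, and check whether it is a (positive or negative) perfect cube.
Check small values of y:
  y = 0: RHS = 1 = (1)³ ⇒ x = 1 works.
  y = 1: RHS = 18 is not a perfect cube.
  y = -1: RHS = -16 is not a perfect cube.
  y = 2: RHS = 137 is not a perfect cube.
  y = -2: RHS = -135 is not a perfect cube.
  y = 3: RHS = 460 is not a perfect cube.
  y = -3: RHS = -458 is not a perfect cube.
Continuing, at y = 7: RHS = 5832 = (18)³ ⇒ x = 18 works.
Searching the remaining y in |y| ≤ 35 finds no further solutions.
Collected solutions: (1, 0), (18, 7).

Solutions (with |y| ≤ 35): (1, 0), (18, 7).


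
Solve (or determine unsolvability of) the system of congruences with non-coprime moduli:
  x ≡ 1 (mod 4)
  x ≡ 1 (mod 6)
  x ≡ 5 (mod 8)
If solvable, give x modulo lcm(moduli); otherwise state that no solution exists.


Moduli 4, 6, 8 are not pairwise coprime, so CRT works modulo lcm(m_i) when all pairwise compatibility conditions hold.
Pairwise compatibility: gcd(m_i, m_j) must divide a_i - a_j for every pair.
Merge one congruence at a time:
  Start: x ≡ 1 (mod 4).
  Combine with x ≡ 1 (mod 6): gcd(4, 6) = 2; 1 - 1 = 0, which IS divisible by 2, so compatible.
    Write x = 1 + 4·t and substitute into x ≡ 1 (mod 6): 4·t ≡ 1 − 1 = 0 (mod 6).
    Divide the congruence (and modulus) by g = 2: 2·t ≡ 0 (mod 3).
    The inverse of 2 mod 3 is 2 (since 2·2 = 4 = 1·3 + 1), so t ≡ 2·0 = 0 ≡ 0 (mod 3).
    Then x = 1 + 4·0 = 1, valid modulo lcm(4, 6) = 12: x ≡ 1 (mod 12).
  Combine with x ≡ 5 (mod 8): gcd(12, 8) = 4; 5 - 1 = 4, which IS divisible by 4, so compatible.
    Write x = 1 + 12·t and substitute into x ≡ 5 (mod 8): 12·t ≡ 5 − 1 = 4 (mod 8).
    Divide the congruence (and modulus) by g = 4: 3·t ≡ 1 (mod 2).
    Reduce coefficients mod 2: 1·t ≡ 1 (mod 2).
    So t ≡ 1 (mod 2).
    Then x = 1 + 12·1 = 13, valid modulo lcm(12, 8) = 24: x ≡ 13 (mod 24).
Verify: 13 mod 4 = 1, 13 mod 6 = 1, 13 mod 8 = 5.

x ≡ 13 (mod 24).


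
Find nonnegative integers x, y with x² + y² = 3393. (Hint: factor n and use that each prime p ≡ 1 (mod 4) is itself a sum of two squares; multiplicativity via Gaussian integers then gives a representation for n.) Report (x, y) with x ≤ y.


Step 1: Factor n = 3393 = 3^2 · 13 · 29.
Step 2: Check the mod-4 condition on each prime factor: 3 ≡ 3 (mod 4), exponent 2 (must be even); 13 ≡ 1 (mod 4), exponent 1; 29 ≡ 1 (mod 4), exponent 1.
All primes ≡ 3 (mod 4) appear to even exponent (or don't appear), so by the two-squares theorem n IS expressible as a sum of two squares.
Step 3: Build a representation. Group n = k² · m with k = 3 and m = 13 · 29 = 377 (a product of primes ≡ 1 (mod 4)); a representation of m scales to one of n via (k·x)² + (k·y)² = k²(x² + y²). Each prime p ≡ 1 (mod 4) is itself a sum of two squares; find a² by testing p − a² for a perfect square:
  13: 13 − 1² = 12, 13 − 2² = 9 = 3² ⇒ 13 = 2² + 3².
  29: 29 − 1² = 28, 29 − 2² = 25 = 5² ⇒ 29 = 2² + 5².
  Combine using the Brahmagupta–Fibonacci identity (a² + b²)(c² + d²) = (ac − bd)² + (ad + bc)² = (ac + bd)² + (ad − bc)²:
  13 · 29 = 377: from (2² + 3²)(2² + 5²), take (2·2 − 3·5, 2·5 + 3·2) = (4 − 15, 10 + 6) = (-11, 16); dropping signs (only squares matter) gives (11, 16); check 11² + 16² = 121 + 256 = 377 ✓.
  Scale by k = 3: (3·11, 3·16) = (33, 48).
Step 4: Order so x ≤ y and verify: 33² + 48² = 1089 + 2304 = 3393 = n. ✓

n = 3393 = 33² + 48² (one valid representation with x ≤ y).


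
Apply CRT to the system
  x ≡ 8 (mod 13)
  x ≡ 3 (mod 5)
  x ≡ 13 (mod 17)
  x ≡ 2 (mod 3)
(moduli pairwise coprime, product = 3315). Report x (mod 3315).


Product of moduli M = 13 · 5 · 17 · 3 = 3315.
Merge one congruence at a time:
  Start: x ≡ 8 (mod 13).
  Combine with x ≡ 3 (mod 5); new modulus lcm = 65.
    Write x = 8 + 13·t and substitute into x ≡ 3 (mod 5): 13·t ≡ 3 − 8 = -5 (mod 5).
    Reduce coefficients mod 5: 3·t ≡ 0 (mod 5).
    The inverse of 3 mod 5 is 2 (since 3·2 = 6 = 1·5 + 1), so t ≡ 2·0 = 0 ≡ 0 (mod 5).
    Then x = 8 + 13·0 = 8, valid modulo lcm(13, 5) = 65: x ≡ 8 (mod 65).
  Combine with x ≡ 13 (mod 17); new modulus lcm = 1105.
    Write x = 8 + 65·t and substitute into x ≡ 13 (mod 17): 65·t ≡ 13 − 8 = 5 (mod 17).
    Reduce coefficients mod 17: 14·t ≡ 5 (mod 17).
    The inverse of 14 mod 17 is 11 (since 14·11 = 154 = 9·17 + 1), so t ≡ 11·5 = 55 ≡ 4 (mod 17).
    Then x = 8 + 65·4 = 268, valid modulo lcm(65, 17) = 1105: x ≡ 268 (mod 1105).
  Combine with x ≡ 2 (mod 3); new modulus lcm = 3315.
    Write x = 268 + 1105·t and substitute into x ≡ 2 (mod 3): 1105·t ≡ 2 − 268 = -266 (mod 3).
    Reduce coefficients mod 3: 1·t ≡ 1 (mod 3).
    So t ≡ 1 (mod 3).
    Then x = 268 + 1105·1 = 1373, valid modulo lcm(1105, 3) = 3315: x ≡ 1373 (mod 3315).
Verify against each original: 1373 mod 13 = 8, 1373 mod 5 = 3, 1373 mod 17 = 13, 1373 mod 3 = 2.

x ≡ 1373 (mod 3315).


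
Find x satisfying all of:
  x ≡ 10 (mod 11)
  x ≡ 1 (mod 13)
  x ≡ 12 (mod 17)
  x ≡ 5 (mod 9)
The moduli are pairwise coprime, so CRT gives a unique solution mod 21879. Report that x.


Product of moduli M = 11 · 13 · 17 · 9 = 21879.
Merge one congruence at a time:
  Start: x ≡ 10 (mod 11).
  Combine with x ≡ 1 (mod 13); new modulus lcm = 143.
    Write x = 10 + 11·t and substitute into x ≡ 1 (mod 13): 11·t ≡ 1 − 10 = -9 (mod 13).
    Reduce coefficients mod 13: 11·t ≡ 4 (mod 13).
    The inverse of 11 mod 13 is 6 (since 11·6 = 66 = 5·13 + 1), so t ≡ 6·4 = 24 ≡ 11 (mod 13).
    Then x = 10 + 11·11 = 131, valid modulo lcm(11, 13) = 143: x ≡ 131 (mod 143).
  Combine with x ≡ 12 (mod 17); new modulus lcm = 2431.
    Write x = 131 + 143·t and substitute into x ≡ 12 (mod 17): 143·t ≡ 12 − 131 = -119 (mod 17).
    Reduce coefficients mod 17: 7·t ≡ 0 (mod 17).
    The inverse of 7 mod 17 is 5 (since 7·5 = 35 = 2·17 + 1), so t ≡ 5·0 = 0 ≡ 0 (mod 17).
    Then x = 131 + 143·0 = 131, valid modulo lcm(143, 17) = 2431: x ≡ 131 (mod 2431).
  Combine with x ≡ 5 (mod 9); new modulus lcm = 21879.
    Write x = 131 + 2431·t and substitute into x ≡ 5 (mod 9): 2431·t ≡ 5 − 131 = -126 (mod 9).
    Reduce coefficients mod 9: 1·t ≡ 0 (mod 9).
    So t ≡ 0 (mod 9).
    Then x = 131 + 2431·0 = 131, valid modulo lcm(2431, 9) = 21879: x ≡ 131 (mod 21879).
Verify against each original: 131 mod 11 = 10, 131 mod 13 = 1, 131 mod 17 = 12, 131 mod 9 = 5.

x ≡ 131 (mod 21879).


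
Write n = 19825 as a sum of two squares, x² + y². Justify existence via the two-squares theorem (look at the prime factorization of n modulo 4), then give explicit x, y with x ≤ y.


Step 1: Factor n = 19825 = 5^2 · 13 · 61.
Step 2: Check the mod-4 condition on each prime factor: 5 ≡ 1 (mod 4), exponent 2; 13 ≡ 1 (mod 4), exponent 1; 61 ≡ 1 (mod 4), exponent 1.
All primes ≡ 3 (mod 4) appear to even exponent (or don't appear), so by the two-squares theorem n IS expressible as a sum of two squares.
Step 3: Build a representation. Group n = k² · m with k = 5 and m = 13 · 61 = 793 (a product of primes ≡ 1 (mod 4)); a representation of m scales to one of n via (k·x)² + (k·y)² = k²(x² + y²). Each prime p ≡ 1 (mod 4) is itself a sum of two squares; find a² by testing p − a² for a perfect square:
  13: 13 − 1² = 12, 13 − 2² = 9 = 3² ⇒ 13 = 2² + 3².
  61: 61 − 1² = 60, 61 − 2² = 57, 61 − 3² = 52, 61 − 4² = 45, 61 − 5² = 36 = 6² ⇒ 61 = 5² + 6².
  Combine using the Brahmagupta–Fibonacci identity (a² + b²)(c² + d²) = (ac − bd)² + (ad + bc)² = (ac + bd)² + (ad − bc)²:
  13 · 61 = 793: from (2² + 3²)(5² + 6²), take (2·5 − 3·6, 2·6 + 3·5) = (10 − 18, 12 + 15) = (-8, 27); dropping signs (only squares matter) gives (8, 27); check 8² + 27² = 64 + 729 = 793 ✓.
  Scale by k = 5: (5·8, 5·27) = (40, 135).
Step 4: Order so x ≤ y and verify: 40² + 135² = 1600 + 18225 = 19825 = n. ✓

n = 19825 = 40² + 135² (one valid representation with x ≤ y).


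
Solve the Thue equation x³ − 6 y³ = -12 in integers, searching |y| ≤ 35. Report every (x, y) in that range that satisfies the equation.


The equation is x³ - 6y³ = -12. For fixed y, x³ = 6·y³ − 12, so a solution requires the RHS to be a perfect cube.
Strategy: iterate y from -35 to 35, compute RHS = 6·y³ − 12, and check whether it is a (positive or negative) perfect cube.
Check small values of y:
  y = 0: RHS = -12 is not a perfect cube.
  y = 1: RHS = -6 is not a perfect cube.
  y = -1: RHS = -18 is not a perfect cube.
  y = 2: RHS = 36 is not a perfect cube.
  y = -2: RHS = -60 is not a perfect cube.
  y = 3: RHS = 150 is not a perfect cube.
  y = -3: RHS = -174 is not a perfect cube.
Continuing the search up to |y| = 35 finds no solutions either.
No (x, y) in the scanned range satisfies the equation.

No integer solutions with |y| ≤ 35.


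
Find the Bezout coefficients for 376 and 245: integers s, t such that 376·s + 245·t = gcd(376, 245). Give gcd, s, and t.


Euclidean algorithm on (376, 245) — divide until remainder is 0:
  376 = 1 · 245 + 131
  245 = 1 · 131 + 114
  131 = 1 · 114 + 17
  114 = 6 · 17 + 12
  17 = 1 · 12 + 5
  12 = 2 · 5 + 2
  5 = 2 · 2 + 1
  2 = 2 · 1 + 0
gcd(376, 245) = 1.
Track Bezout coefficients alongside the remainders: start with r₀ = 376 = a·1 + b·0 (s = 1, t = 0) and r₁ = 245 = a·0 + b·1 (s = 0, t = 1); each new remainder r_{k+1} = r_{k-1} − q_k·r_k inherits s_{k+1} = s_{k-1} − q_k·s_k, t_{k+1} = t_{k-1} − q_k·t_k, so r_k = a·s_k + b·t_k at every step:
  q = 1: r = 131, s = 1 − 1·0 = 1, t = 0 − 1·1 = -1  (check: 376·1 + 245·(-1) = 131)
  q = 1: r = 114, s = 0 − 1·1 = -1, t = 1 − 1·(-1) = 2  (check: 376·(-1) + 245·2 = 114)
  q = 1: r = 17, s = 1 − 1·(-1) = 2, t = -1 − 1·2 = -3  (check: 376·2 + 245·(-3) = 17)
  q = 6: r = 12, s = -1 − 6·2 = -13, t = 2 − 6·(-3) = 20  (check: 376·(-13) + 245·20 = 12)
  q = 1: r = 5, s = 2 − 1·(-13) = 15, t = -3 − 1·20 = -23  (check: 376·15 + 245·(-23) = 5)
  q = 2: r = 2, s = -13 − 2·15 = -43, t = 20 − 2·(-23) = 66  (check: 376·(-43) + 245·66 = 2)
  q = 2: r = 1, s = 15 − 2·(-43) = 101, t = -23 − 2·66 = -155  (check: 376·101 + 245·(-155) = 1)
The row with r = 1 (the gcd) gives the Bezout coefficients s = 101, t = -155.
Result: 376 · (101) + 245 · (-155) = 1.

gcd(376, 245) = 1; s = 101, t = -155 (check: 376·101 + 245·(-155) = 1).


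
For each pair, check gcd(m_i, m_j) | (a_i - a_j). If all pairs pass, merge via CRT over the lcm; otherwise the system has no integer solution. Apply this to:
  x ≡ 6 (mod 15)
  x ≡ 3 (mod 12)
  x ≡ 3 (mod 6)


Moduli 15, 12, 6 are not pairwise coprime, so CRT works modulo lcm(m_i) when all pairwise compatibility conditions hold.
Pairwise compatibility: gcd(m_i, m_j) must divide a_i - a_j for every pair.
Merge one congruence at a time:
  Start: x ≡ 6 (mod 15).
  Combine with x ≡ 3 (mod 12): gcd(15, 12) = 3; 3 - 6 = -3, which IS divisible by 3, so compatible.
    Write x = 6 + 15·t and substitute into x ≡ 3 (mod 12): 15·t ≡ 3 − 6 = -3 (mod 12).
    Divide the congruence (and modulus) by g = 3: 5·t ≡ -1 (mod 4).
    Reduce coefficients mod 4: 1·t ≡ 3 (mod 4).
    So t ≡ 3 (mod 4).
    Then x = 6 + 15·3 = 51, valid modulo lcm(15, 12) = 60: x ≡ 51 (mod 60).
  Combine with x ≡ 3 (mod 6): gcd(60, 6) = 6; 3 - 51 = -48, which IS divisible by 6, so compatible.
    Write x = 51 + 60·t and substitute into x ≡ 3 (mod 6): 60·t ≡ 3 − 51 = -48 (mod 6).
    Divide the congruence (and modulus) by g = 6: 10·t ≡ -8 (mod 1).
    Modulo 1 every t works; take t = 0.
    Then x = 51 + 60·0 = 51, valid modulo lcm(60, 6) = 60: x ≡ 51 (mod 60).
Verify: 51 mod 15 = 6, 51 mod 12 = 3, 51 mod 6 = 3.

x ≡ 51 (mod 60).


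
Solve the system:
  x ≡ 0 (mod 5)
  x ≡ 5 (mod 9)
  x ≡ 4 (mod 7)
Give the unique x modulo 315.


Moduli 5, 9, 7 are pairwise coprime; by CRT there is a unique solution modulo M = 5 · 9 · 7 = 315.
Solve pairwise, accumulating the modulus:
  Start with x ≡ 0 (mod 5).
  Combine with x ≡ 5 (mod 9): since gcd(5, 9) = 1, we get a unique residue mod 45.
    Write x = 0 + 5·t and substitute into x ≡ 5 (mod 9): 5·t ≡ 5 − 0 = 5 (mod 9).
    The inverse of 5 mod 9 is 2 (since 5·2 = 10 = 1·9 + 1), so t ≡ 2·5 = 10 ≡ 1 (mod 9).
    Then x = 0 + 5·1 = 5, valid modulo lcm(5, 9) = 45: x ≡ 5 (mod 45).
  Combine with x ≡ 4 (mod 7): since gcd(45, 7) = 1, we get a unique residue mod 315.
    Write x = 5 + 45·t and substitute into x ≡ 4 (mod 7): 45·t ≡ 4 − 5 = -1 (mod 7).
    Reduce coefficients mod 7: 3·t ≡ 6 (mod 7).
    The inverse of 3 mod 7 is 5 (since 3·5 = 15 = 2·7 + 1), so t ≡ 5·6 = 30 ≡ 2 (mod 7).
    Then x = 5 + 45·2 = 95, valid modulo lcm(45, 7) = 315: x ≡ 95 (mod 315).
Verify: 95 mod 5 = 0 ✓, 95 mod 9 = 5 ✓, 95 mod 7 = 4 ✓.

x ≡ 95 (mod 315).


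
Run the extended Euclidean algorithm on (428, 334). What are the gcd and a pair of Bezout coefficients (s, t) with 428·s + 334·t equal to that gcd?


Euclidean algorithm on (428, 334) — divide until remainder is 0:
  428 = 1 · 334 + 94
  334 = 3 · 94 + 52
  94 = 1 · 52 + 42
  52 = 1 · 42 + 10
  42 = 4 · 10 + 2
  10 = 5 · 2 + 0
gcd(428, 334) = 2.
Track Bezout coefficients alongside the remainders: start with r₀ = 428 = a·1 + b·0 (s = 1, t = 0) and r₁ = 334 = a·0 + b·1 (s = 0, t = 1); each new remainder r_{k+1} = r_{k-1} − q_k·r_k inherits s_{k+1} = s_{k-1} − q_k·s_k, t_{k+1} = t_{k-1} − q_k·t_k, so r_k = a·s_k + b·t_k at every step:
  q = 1: r = 94, s = 1 − 1·0 = 1, t = 0 − 1·1 = -1  (check: 428·1 + 334·(-1) = 94)
  q = 3: r = 52, s = 0 − 3·1 = -3, t = 1 − 3·(-1) = 4  (check: 428·(-3) + 334·4 = 52)
  q = 1: r = 42, s = 1 − 1·(-3) = 4, t = -1 − 1·4 = -5  (check: 428·4 + 334·(-5) = 42)
  q = 1: r = 10, s = -3 − 1·4 = -7, t = 4 − 1·(-5) = 9  (check: 428·(-7) + 334·9 = 10)
  q = 4: r = 2, s = 4 − 4·(-7) = 32, t = -5 − 4·9 = -41  (check: 428·32 + 334·(-41) = 2)
The row with r = 2 (the gcd) gives the Bezout coefficients s = 32, t = -41.
Result: 428 · (32) + 334 · (-41) = 2.

gcd(428, 334) = 2; s = 32, t = -41 (check: 428·32 + 334·(-41) = 2).


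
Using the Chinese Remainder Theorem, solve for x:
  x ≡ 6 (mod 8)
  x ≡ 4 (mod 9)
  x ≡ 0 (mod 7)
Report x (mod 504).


Moduli 8, 9, 7 are pairwise coprime; by CRT there is a unique solution modulo M = 8 · 9 · 7 = 504.
Solve pairwise, accumulating the modulus:
  Start with x ≡ 6 (mod 8).
  Combine with x ≡ 4 (mod 9): since gcd(8, 9) = 1, we get a unique residue mod 72.
    Write x = 6 + 8·t and substitute into x ≡ 4 (mod 9): 8·t ≡ 4 − 6 = -2 (mod 9).
    Reduce coefficients mod 9: 8·t ≡ 7 (mod 9).
    The inverse of 8 mod 9 is 8 (since 8·8 = 64 = 7·9 + 1), so t ≡ 8·7 = 56 ≡ 2 (mod 9).
    Then x = 6 + 8·2 = 22, valid modulo lcm(8, 9) = 72: x ≡ 22 (mod 72).
  Combine with x ≡ 0 (mod 7): since gcd(72, 7) = 1, we get a unique residue mod 504.
    Write x = 22 + 72·t and substitute into x ≡ 0 (mod 7): 72·t ≡ 0 − 22 = -22 (mod 7).
    Reduce coefficients mod 7: 2·t ≡ 6 (mod 7).
    The inverse of 2 mod 7 is 4 (since 2·4 = 8 = 1·7 + 1), so t ≡ 4·6 = 24 ≡ 3 (mod 7).
    Then x = 22 + 72·3 = 238, valid modulo lcm(72, 7) = 504: x ≡ 238 (mod 504).
Verify: 238 mod 8 = 6 ✓, 238 mod 9 = 4 ✓, 238 mod 7 = 0 ✓.

x ≡ 238 (mod 504).


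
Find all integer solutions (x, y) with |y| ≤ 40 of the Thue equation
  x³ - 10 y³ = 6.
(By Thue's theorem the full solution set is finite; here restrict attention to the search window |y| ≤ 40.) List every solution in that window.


The equation is x³ - 10y³ = 6. For fixed y, x³ = 10·y³ + 6, so a solution requires the RHS to be a perfect cube.
Strategy: iterate y from -40 to 40, compute RHS = 10·y³ + 6, and check whether it is a (positive or negative) perfect cube.
Check small values of y:
  y = 0: RHS = 6 is not a perfect cube.
  y = 1: RHS = 16 is not a perfect cube.
  y = -1: RHS = -4 is not a perfect cube.
  y = 2: RHS = 86 is not a perfect cube.
  y = -2: RHS = -74 is not a perfect cube.
  y = 3: RHS = 276 is not a perfect cube.
  y = -3: RHS = -264 is not a perfect cube.
Continuing the search up to |y| = 40 finds no solutions either.
No (x, y) in the scanned range satisfies the equation.

No integer solutions with |y| ≤ 40.


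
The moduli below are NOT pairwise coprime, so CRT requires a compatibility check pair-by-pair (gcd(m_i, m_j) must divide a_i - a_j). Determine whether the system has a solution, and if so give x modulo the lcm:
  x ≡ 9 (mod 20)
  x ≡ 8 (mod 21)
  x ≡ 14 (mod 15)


Moduli 20, 21, 15 are not pairwise coprime, so CRT works modulo lcm(m_i) when all pairwise compatibility conditions hold.
Pairwise compatibility: gcd(m_i, m_j) must divide a_i - a_j for every pair.
Merge one congruence at a time:
  Start: x ≡ 9 (mod 20).
  Combine with x ≡ 8 (mod 21): gcd(20, 21) = 1; 8 - 9 = -1, which IS divisible by 1, so compatible.
    Write x = 9 + 20·t and substitute into x ≡ 8 (mod 21): 20·t ≡ 8 − 9 = -1 (mod 21).
    Reduce coefficients mod 21: 20·t ≡ 20 (mod 21).
    The inverse of 20 mod 21 is 20 (since 20·20 = 400 = 19·21 + 1), so t ≡ 20·20 = 400 ≡ 1 (mod 21).
    Then x = 9 + 20·1 = 29, valid modulo lcm(20, 21) = 420: x ≡ 29 (mod 420).
  Combine with x ≡ 14 (mod 15): gcd(420, 15) = 15; 14 - 29 = -15, which IS divisible by 15, so compatible.
    Write x = 29 + 420·t and substitute into x ≡ 14 (mod 15): 420·t ≡ 14 − 29 = -15 (mod 15).
    Divide the congruence (and modulus) by g = 15: 28·t ≡ -1 (mod 1).
    Modulo 1 every t works; take t = 0.
    Then x = 29 + 420·0 = 29, valid modulo lcm(420, 15) = 420: x ≡ 29 (mod 420).
Verify: 29 mod 20 = 9, 29 mod 21 = 8, 29 mod 15 = 14.

x ≡ 29 (mod 420).


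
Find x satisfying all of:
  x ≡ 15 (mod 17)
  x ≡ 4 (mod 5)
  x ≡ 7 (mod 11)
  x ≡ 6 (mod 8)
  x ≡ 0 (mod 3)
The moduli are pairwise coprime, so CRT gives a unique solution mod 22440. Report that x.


Product of moduli M = 17 · 5 · 11 · 8 · 3 = 22440.
Merge one congruence at a time:
  Start: x ≡ 15 (mod 17).
  Combine with x ≡ 4 (mod 5); new modulus lcm = 85.
    Write x = 15 + 17·t and substitute into x ≡ 4 (mod 5): 17·t ≡ 4 − 15 = -11 (mod 5).
    Reduce coefficients mod 5: 2·t ≡ 4 (mod 5).
    The inverse of 2 mod 5 is 3 (since 2·3 = 6 = 1·5 + 1), so t ≡ 3·4 = 12 ≡ 2 (mod 5).
    Then x = 15 + 17·2 = 49, valid modulo lcm(17, 5) = 85: x ≡ 49 (mod 85).
  Combine with x ≡ 7 (mod 11); new modulus lcm = 935.
    Write x = 49 + 85·t and substitute into x ≡ 7 (mod 11): 85·t ≡ 7 − 49 = -42 (mod 11).
    Reduce coefficients mod 11: 8·t ≡ 2 (mod 11).
    The inverse of 8 mod 11 is 7 (since 8·7 = 56 = 5·11 + 1), so t ≡ 7·2 = 14 ≡ 3 (mod 11).
    Then x = 49 + 85·3 = 304, valid modulo lcm(85, 11) = 935: x ≡ 304 (mod 935).
  Combine with x ≡ 6 (mod 8); new modulus lcm = 7480.
    Write x = 304 + 935·t and substitute into x ≡ 6 (mod 8): 935·t ≡ 6 − 304 = -298 (mod 8).
    Reduce coefficients mod 8: 7·t ≡ 6 (mod 8).
    The inverse of 7 mod 8 is 7 (since 7·7 = 49 = 6·8 + 1), so t ≡ 7·6 = 42 ≡ 2 (mod 8).
    Then x = 304 + 935·2 = 2174, valid modulo lcm(935, 8) = 7480: x ≡ 2174 (mod 7480).
  Combine with x ≡ 0 (mod 3); new modulus lcm = 22440.
    Write x = 2174 + 7480·t and substitute into x ≡ 0 (mod 3): 7480·t ≡ 0 − 2174 = -2174 (mod 3).
    Reduce coefficients mod 3: 1·t ≡ 1 (mod 3).
    So t ≡ 1 (mod 3).
    Then x = 2174 + 7480·1 = 9654, valid modulo lcm(7480, 3) = 22440: x ≡ 9654 (mod 22440).
Verify against each original: 9654 mod 17 = 15, 9654 mod 5 = 4, 9654 mod 11 = 7, 9654 mod 8 = 6, 9654 mod 3 = 0.

x ≡ 9654 (mod 22440).
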